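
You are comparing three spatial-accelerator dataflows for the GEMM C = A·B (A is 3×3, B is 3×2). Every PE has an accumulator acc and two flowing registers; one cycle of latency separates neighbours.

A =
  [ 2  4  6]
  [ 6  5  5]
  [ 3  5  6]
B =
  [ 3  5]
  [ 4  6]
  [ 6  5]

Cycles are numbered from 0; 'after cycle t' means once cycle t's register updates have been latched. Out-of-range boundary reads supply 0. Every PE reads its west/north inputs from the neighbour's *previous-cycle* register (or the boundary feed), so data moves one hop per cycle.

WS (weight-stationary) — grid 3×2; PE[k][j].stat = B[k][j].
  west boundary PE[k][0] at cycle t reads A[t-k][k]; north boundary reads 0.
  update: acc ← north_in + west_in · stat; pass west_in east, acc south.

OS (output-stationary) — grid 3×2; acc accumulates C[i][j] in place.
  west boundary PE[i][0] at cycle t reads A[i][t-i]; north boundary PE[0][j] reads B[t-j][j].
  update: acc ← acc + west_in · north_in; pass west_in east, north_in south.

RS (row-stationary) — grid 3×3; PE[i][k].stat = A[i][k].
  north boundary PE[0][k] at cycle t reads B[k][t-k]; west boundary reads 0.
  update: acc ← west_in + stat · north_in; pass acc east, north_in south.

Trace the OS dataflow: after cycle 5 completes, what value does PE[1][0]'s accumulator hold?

OS (3×2). Following PE[1][0] plus its west/north inputs:
  0: (0,0).acc=6  regs=<2,3>
  0: (1,0).acc=0  regs=<0,0>
  1: (0,0).acc=22  regs=<4,4>
  1: (1,0).acc=18  regs=<6,3>
  2: (0,0).acc=58  regs=<6,6>
  2: (1,0).acc=38  regs=<5,4>
  3: (0,0).acc=58  regs=<0,0>
  3: (1,0).acc=68  regs=<5,6>
  4: (0,0).acc=58  regs=<0,0>
  4: (1,0).acc=68  regs=<0,0>
  5: (0,0).acc=58  regs=<0,0>
  5: (1,0).acc=68  regs=<0,0>

PE[1][0].acc = 68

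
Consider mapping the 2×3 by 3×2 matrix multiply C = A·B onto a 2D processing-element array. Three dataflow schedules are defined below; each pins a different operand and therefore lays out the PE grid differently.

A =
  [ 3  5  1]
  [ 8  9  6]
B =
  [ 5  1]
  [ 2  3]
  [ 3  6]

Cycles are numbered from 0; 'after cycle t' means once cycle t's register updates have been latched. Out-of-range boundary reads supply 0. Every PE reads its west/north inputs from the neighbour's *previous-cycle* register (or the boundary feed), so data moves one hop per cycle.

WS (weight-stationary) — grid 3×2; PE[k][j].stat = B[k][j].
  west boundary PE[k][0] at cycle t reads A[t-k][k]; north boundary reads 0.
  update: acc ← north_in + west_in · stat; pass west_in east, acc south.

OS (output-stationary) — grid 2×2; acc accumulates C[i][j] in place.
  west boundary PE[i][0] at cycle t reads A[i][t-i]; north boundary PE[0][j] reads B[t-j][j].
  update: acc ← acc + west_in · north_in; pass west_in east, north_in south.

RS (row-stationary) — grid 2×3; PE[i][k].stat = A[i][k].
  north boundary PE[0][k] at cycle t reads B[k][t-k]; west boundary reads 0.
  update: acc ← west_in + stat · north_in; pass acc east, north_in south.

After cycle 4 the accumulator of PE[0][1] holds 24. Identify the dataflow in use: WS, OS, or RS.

Under WS (3×2), PE[0][1]:
  0: (0,1).acc=0  regs=<0,0>
  1: (0,1).acc=3  regs=<3,3>
  2: (0,1).acc=8  regs=<8,8>
  3: (0,1).acc=0  regs=<0,0>
  4: (0,1).acc=0  regs=<0,0>
Under OS (2×2), PE[0][1]:
  0: (0,1).acc=0  regs=<0,0>
  1: (0,1).acc=3  regs=<3,1>
  2: (0,1).acc=18  regs=<5,3>
  3: (0,1).acc=24  regs=<1,6>
  4: (0,1).acc=24  regs=<0,0>
Under RS (2×3), PE[0][1]:
  0: (0,1).acc=0  regs=<0,0>
  1: (0,1).acc=25  regs=<25,2>
  2: (0,1).acc=18  regs=<18,3>
  3: (0,1).acc=0  regs=<0,0>
  4: (0,1).acc=0  regs=<0,0>

dataflow = OS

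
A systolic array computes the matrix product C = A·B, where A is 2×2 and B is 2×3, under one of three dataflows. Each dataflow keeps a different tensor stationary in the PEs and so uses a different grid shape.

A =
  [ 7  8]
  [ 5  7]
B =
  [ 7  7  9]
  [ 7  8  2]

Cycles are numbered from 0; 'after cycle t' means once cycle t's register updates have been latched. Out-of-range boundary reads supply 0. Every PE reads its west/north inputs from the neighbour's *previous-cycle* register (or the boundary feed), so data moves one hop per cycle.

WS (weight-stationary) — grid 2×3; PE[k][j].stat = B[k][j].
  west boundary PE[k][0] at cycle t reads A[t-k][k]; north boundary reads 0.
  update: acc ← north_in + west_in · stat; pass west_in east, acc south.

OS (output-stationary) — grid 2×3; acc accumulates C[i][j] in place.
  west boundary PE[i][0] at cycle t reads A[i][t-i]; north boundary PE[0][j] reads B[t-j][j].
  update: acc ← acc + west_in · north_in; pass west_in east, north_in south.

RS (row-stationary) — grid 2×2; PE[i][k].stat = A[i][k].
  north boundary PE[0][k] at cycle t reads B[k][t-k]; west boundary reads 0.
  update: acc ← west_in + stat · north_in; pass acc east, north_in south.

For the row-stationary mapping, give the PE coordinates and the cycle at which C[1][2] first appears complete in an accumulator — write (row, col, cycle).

RS: C[1][2] accumulates in PE[1][1]:
  @0  [1,1]  acc 0  |  →0  ↓0
  @1  [1,1]  acc 0  |  →0  ↓0
  @2  [1,1]  acc 84  |  →84  ↓7
  @3  [1,1]  acc 91  |  →91  ↓8
  @4  [1,1]  acc 59  |  →59  ↓2

(row, col, cycle) = (1, 1, 4)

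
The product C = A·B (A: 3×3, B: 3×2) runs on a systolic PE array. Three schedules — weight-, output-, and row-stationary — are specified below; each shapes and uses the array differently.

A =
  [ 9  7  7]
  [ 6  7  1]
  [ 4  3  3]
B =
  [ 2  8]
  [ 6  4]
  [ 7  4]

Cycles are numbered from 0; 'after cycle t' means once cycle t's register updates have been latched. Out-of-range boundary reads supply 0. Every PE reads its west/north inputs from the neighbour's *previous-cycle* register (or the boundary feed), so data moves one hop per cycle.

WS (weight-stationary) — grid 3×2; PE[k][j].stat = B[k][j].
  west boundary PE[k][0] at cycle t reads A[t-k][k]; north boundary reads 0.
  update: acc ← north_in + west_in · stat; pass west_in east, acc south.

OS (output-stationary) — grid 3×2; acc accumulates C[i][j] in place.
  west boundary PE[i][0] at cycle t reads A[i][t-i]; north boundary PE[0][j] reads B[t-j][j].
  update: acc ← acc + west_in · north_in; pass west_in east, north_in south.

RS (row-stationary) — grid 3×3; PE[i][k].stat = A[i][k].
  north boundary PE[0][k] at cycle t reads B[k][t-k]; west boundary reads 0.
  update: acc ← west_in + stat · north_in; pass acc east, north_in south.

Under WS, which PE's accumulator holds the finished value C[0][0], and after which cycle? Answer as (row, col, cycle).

WS — PE[2][0] is where C[0][0] collects:
  step 0 · PE2,0: acc=0; fwd→0 fwd↓0
  step 1 · PE2,0: acc=0; fwd→0 fwd↓0
  step 2 · PE2,0: acc=109; fwd→7 fwd↓109

(row, col, cycle) = (2, 0, 2)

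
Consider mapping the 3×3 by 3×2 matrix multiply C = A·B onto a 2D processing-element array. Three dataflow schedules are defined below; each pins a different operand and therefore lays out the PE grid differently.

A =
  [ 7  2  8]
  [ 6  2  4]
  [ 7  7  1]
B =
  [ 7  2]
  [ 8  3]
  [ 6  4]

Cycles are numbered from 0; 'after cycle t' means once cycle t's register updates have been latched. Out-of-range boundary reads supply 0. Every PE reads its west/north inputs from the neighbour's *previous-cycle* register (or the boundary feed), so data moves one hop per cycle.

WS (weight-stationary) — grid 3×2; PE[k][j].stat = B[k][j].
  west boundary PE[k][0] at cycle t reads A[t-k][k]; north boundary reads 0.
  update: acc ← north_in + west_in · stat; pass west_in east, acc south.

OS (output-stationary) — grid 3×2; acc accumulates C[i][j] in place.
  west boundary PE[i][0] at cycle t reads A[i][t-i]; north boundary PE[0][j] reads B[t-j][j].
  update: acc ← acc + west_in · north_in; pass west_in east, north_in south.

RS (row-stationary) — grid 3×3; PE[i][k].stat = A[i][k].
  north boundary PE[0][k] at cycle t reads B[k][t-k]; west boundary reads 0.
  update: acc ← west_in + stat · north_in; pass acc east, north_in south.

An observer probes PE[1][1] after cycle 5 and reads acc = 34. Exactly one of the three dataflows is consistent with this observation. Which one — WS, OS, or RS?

WS [3×2] PE[1][1] across cycles:
  cycle 0: PE[1][1] → acc 0, east 0, south 0
  cycle 1: PE[1][1] → acc 0, east 0, south 0
  cycle 2: PE[1][1] → acc 20, east 2, south 20
  cycle 3: PE[1][1] → acc 18, east 2, south 18
  cycle 4: PE[1][1] → acc 35, east 7, south 35
  cycle 5: PE[1][1] → acc 0, east 0, south 0
OS [3×2] PE[1][1] across cycles:
  cycle 0: PE[1][1] → acc 0, east 0, south 0
  cycle 1: PE[1][1] → acc 0, east 0, south 0
  cycle 2: PE[1][1] → acc 12, east 6, south 2
  cycle 3: PE[1][1] → acc 18, east 2, south 3
  cycle 4: PE[1][1] → acc 34, east 4, south 4
  cycle 5: PE[1][1] → acc 34, east 0, south 0
RS [3×3] PE[1][1] across cycles:
  cycle 0: PE[1][1] → acc 0, east 0, south 0
  cycle 1: PE[1][1] → acc 0, east 0, south 0
  cycle 2: PE[1][1] → acc 58, east 58, south 8
  cycle 3: PE[1][1] → acc 18, east 18, south 3
  cycle 4: PE[1][1] → acc 0, east 0, south 0
  cycle 5: PE[1][1] → acc 0, east 0, south 0

dataflow = OS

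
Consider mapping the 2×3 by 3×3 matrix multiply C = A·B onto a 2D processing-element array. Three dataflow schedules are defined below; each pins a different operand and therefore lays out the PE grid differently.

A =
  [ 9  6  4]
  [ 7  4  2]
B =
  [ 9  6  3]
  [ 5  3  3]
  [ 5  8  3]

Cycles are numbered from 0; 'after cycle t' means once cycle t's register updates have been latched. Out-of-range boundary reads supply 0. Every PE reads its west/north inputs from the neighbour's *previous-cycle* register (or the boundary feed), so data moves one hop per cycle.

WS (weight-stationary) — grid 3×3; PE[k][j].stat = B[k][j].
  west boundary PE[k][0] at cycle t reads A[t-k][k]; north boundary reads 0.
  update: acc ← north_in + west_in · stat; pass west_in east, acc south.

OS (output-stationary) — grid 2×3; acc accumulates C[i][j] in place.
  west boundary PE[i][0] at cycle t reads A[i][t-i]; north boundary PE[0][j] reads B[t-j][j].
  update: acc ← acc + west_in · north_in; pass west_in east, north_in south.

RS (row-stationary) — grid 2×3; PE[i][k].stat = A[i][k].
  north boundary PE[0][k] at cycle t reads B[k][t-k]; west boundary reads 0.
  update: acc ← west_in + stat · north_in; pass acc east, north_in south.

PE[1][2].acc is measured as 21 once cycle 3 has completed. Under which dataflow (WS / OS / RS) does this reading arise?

dataflow = OS

— WS: 3×3; PE[1][2] trace:
  c0 r1c2: 0 / 0 / 0
  c1 r1c2: 0 / 0 / 0
  c2 r1c2: 0 / 0 / 0
  c3 r1c2: 45 / 6 / 45
— OS: 2×3; PE[1][2] trace:
  c0 r1c2: 0 / 0 / 0
  c1 r1c2: 0 / 0 / 0
  c2 r1c2: 0 / 0 / 0
  c3 r1c2: 21 / 7 / 3
— RS: 2×3; PE[1][2] trace:
  c0 r1c2: 0 / 0 / 0
  c1 r1c2: 0 / 0 / 0
  c2 r1c2: 0 / 0 / 0
  c3 r1c2: 93 / 93 / 5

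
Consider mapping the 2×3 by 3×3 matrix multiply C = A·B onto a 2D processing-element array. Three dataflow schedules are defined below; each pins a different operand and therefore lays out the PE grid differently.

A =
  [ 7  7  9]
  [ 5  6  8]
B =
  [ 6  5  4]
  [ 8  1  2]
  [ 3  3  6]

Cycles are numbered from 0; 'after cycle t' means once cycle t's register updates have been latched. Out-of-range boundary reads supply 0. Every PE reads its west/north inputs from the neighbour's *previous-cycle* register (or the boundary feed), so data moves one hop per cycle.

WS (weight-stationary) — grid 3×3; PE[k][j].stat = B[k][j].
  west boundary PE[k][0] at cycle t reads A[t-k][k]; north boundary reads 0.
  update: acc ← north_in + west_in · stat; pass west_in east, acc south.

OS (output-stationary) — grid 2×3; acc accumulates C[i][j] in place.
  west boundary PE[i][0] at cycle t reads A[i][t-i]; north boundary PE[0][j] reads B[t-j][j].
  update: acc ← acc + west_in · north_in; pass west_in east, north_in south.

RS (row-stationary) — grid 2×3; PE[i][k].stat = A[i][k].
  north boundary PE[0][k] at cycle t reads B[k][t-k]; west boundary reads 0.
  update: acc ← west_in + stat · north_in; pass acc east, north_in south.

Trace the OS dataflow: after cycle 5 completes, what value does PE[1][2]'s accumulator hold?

PE[1][2].acc = 80

Tracing OS — 2×3 array, target PE[1][2]:
  step 0 · PE0,2: acc=0; fwd→0 fwd↓0
  step 0 · PE1,1: acc=0; fwd→0 fwd↓0
  step 0 · PE1,2: acc=0; fwd→0 fwd↓0
  step 1 · PE0,2: acc=0; fwd→0 fwd↓0
  step 1 · PE1,1: acc=0; fwd→0 fwd↓0
  step 1 · PE1,2: acc=0; fwd→0 fwd↓0
  step 2 · PE0,2: acc=28; fwd→7 fwd↓4
  step 2 · PE1,1: acc=25; fwd→5 fwd↓5
  step 2 · PE1,2: acc=0; fwd→0 fwd↓0
  step 3 · PE0,2: acc=42; fwd→7 fwd↓2
  step 3 · PE1,1: acc=31; fwd→6 fwd↓1
  step 3 · PE1,2: acc=20; fwd→5 fwd↓4
  step 4 · PE0,2: acc=96; fwd→9 fwd↓6
  step 4 · PE1,1: acc=55; fwd→8 fwd↓3
  step 4 · PE1,2: acc=32; fwd→6 fwd↓2
  step 5 · PE0,2: acc=96; fwd→0 fwd↓0
  step 5 · PE1,1: acc=55; fwd→0 fwd↓0
  step 5 · PE1,2: acc=80; fwd→8 fwd↓6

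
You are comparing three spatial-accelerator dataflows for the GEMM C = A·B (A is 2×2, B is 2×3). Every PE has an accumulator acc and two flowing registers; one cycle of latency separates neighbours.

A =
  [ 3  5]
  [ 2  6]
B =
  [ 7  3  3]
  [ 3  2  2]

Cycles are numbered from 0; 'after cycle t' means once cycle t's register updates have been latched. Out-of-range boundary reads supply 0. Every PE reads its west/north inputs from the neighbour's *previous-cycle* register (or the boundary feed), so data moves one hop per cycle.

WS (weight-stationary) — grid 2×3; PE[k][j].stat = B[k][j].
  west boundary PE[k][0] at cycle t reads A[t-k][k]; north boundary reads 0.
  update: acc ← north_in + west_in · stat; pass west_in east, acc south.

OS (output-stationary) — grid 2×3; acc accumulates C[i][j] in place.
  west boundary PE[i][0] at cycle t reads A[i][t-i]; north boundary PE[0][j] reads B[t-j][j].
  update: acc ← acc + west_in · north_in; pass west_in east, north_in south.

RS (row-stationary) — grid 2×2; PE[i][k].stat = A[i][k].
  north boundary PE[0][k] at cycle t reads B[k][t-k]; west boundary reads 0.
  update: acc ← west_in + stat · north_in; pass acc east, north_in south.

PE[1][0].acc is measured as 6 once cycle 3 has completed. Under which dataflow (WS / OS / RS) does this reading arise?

— WS: 2×3; PE[1][0] trace:
  after 0 — PE[1][0] acc=0, pass-E 0, pass-S 0
  after 1 — PE[1][0] acc=36, pass-E 5, pass-S 36
  after 2 — PE[1][0] acc=32, pass-E 6, pass-S 32
  after 3 — PE[1][0] acc=0, pass-E 0, pass-S 0
— OS: 2×3; PE[1][0] trace:
  after 0 — PE[1][0] acc=0, pass-E 0, pass-S 0
  after 1 — PE[1][0] acc=14, pass-E 2, pass-S 7
  after 2 — PE[1][0] acc=32, pass-E 6, pass-S 3
  after 3 — PE[1][0] acc=32, pass-E 0, pass-S 0
— RS: 2×2; PE[1][0] trace:
  after 0 — PE[1][0] acc=0, pass-E 0, pass-S 0
  after 1 — PE[1][0] acc=14, pass-E 14, pass-S 7
  after 2 — PE[1][0] acc=6, pass-E 6, pass-S 3
  after 3 — PE[1][0] acc=6, pass-E 6, pass-S 3

dataflow = RS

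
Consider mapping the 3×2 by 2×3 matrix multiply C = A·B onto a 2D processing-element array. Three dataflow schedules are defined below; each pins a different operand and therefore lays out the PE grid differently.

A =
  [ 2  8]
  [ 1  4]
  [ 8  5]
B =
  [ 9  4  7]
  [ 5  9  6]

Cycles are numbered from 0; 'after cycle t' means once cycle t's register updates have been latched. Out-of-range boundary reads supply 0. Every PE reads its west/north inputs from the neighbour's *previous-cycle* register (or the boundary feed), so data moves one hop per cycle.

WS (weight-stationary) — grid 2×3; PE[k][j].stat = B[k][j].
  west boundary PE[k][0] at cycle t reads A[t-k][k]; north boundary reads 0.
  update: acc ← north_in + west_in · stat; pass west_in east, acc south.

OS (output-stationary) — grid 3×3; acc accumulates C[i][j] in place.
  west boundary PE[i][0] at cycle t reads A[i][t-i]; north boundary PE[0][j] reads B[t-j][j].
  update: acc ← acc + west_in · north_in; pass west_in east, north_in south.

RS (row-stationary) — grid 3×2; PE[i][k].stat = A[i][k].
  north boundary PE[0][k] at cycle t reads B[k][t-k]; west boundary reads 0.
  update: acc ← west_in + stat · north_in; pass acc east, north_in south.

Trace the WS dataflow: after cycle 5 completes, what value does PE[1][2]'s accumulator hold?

PE[1][2].acc = 86

WS (2×3). Following PE[1][2] plus its west/north inputs:
  t=0 PE[0][2]: acc=0 h=0 v=0
  t=0 PE[1][1]: acc=0 h=0 v=0
  t=0 PE[1][2]: acc=0 h=0 v=0
  t=1 PE[0][2]: acc=0 h=0 v=0
  t=1 PE[1][1]: acc=0 h=0 v=0
  t=1 PE[1][2]: acc=0 h=0 v=0
  t=2 PE[0][2]: acc=14 h=2 v=14
  t=2 PE[1][1]: acc=80 h=8 v=80
  t=2 PE[1][2]: acc=0 h=0 v=0
  t=3 PE[0][2]: acc=7 h=1 v=7
  t=3 PE[1][1]: acc=40 h=4 v=40
  t=3 PE[1][2]: acc=62 h=8 v=62
  t=4 PE[0][2]: acc=56 h=8 v=56
  t=4 PE[1][1]: acc=77 h=5 v=77
  t=4 PE[1][2]: acc=31 h=4 v=31
  t=5 PE[0][2]: acc=0 h=0 v=0
  t=5 PE[1][1]: acc=0 h=0 v=0
  t=5 PE[1][2]: acc=86 h=5 v=86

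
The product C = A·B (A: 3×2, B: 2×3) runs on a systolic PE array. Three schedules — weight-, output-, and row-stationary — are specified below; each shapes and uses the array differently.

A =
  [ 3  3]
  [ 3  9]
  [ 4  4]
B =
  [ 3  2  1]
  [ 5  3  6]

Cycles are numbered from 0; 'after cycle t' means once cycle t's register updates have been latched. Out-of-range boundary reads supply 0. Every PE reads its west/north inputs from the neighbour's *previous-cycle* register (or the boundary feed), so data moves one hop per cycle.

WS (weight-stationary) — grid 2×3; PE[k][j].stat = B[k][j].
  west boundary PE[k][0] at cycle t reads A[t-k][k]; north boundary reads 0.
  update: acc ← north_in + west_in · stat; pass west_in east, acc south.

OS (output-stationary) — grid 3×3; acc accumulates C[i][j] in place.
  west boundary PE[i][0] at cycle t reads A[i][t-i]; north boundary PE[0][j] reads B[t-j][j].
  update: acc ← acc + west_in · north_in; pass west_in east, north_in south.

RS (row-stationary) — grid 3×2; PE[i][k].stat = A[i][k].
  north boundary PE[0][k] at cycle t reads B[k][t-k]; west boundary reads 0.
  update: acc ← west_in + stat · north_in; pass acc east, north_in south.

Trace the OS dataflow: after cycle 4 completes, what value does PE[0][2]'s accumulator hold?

OS (3×3). Following PE[0][2] plus its west/north inputs:
  cycle 0: PE[0][1] → acc 0, east 0, south 0
  cycle 0: PE[0][2] → acc 0, east 0, south 0
  cycle 1: PE[0][1] → acc 6, east 3, south 2
  cycle 1: PE[0][2] → acc 0, east 0, south 0
  cycle 2: PE[0][1] → acc 15, east 3, south 3
  cycle 2: PE[0][2] → acc 3, east 3, south 1
  cycle 3: PE[0][1] → acc 15, east 0, south 0
  cycle 3: PE[0][2] → acc 21, east 3, south 6
  cycle 4: PE[0][1] → acc 15, east 0, south 0
  cycle 4: PE[0][2] → acc 21, east 0, south 0

PE[0][2].acc = 21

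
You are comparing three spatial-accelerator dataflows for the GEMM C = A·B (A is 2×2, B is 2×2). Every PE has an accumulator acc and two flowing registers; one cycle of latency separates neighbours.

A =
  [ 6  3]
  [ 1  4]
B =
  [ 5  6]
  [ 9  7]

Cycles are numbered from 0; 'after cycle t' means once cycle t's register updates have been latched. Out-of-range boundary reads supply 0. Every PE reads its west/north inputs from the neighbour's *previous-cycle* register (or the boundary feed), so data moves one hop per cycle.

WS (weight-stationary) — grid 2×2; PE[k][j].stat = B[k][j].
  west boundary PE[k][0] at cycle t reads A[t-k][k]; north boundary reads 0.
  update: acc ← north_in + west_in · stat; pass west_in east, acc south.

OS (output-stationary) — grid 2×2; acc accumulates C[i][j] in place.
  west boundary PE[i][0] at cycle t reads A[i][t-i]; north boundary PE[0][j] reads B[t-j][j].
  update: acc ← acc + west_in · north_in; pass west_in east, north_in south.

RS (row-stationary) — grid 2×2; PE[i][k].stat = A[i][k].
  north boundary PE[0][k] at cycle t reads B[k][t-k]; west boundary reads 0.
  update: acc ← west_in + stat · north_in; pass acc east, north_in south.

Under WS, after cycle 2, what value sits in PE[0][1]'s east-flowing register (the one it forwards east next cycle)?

WS on a 2×2 grid — tracing PE[0][1] and its feeders:
  t=0 PE[0][0]: acc=30 h=6 v=30
  t=0 PE[0][1]: acc=0 h=0 v=0
  t=1 PE[0][0]: acc=5 h=1 v=5
  t=1 PE[0][1]: acc=36 h=6 v=36
  t=2 PE[0][0]: acc=0 h=0 v=0
  t=2 PE[0][1]: acc=6 h=1 v=6

register = 1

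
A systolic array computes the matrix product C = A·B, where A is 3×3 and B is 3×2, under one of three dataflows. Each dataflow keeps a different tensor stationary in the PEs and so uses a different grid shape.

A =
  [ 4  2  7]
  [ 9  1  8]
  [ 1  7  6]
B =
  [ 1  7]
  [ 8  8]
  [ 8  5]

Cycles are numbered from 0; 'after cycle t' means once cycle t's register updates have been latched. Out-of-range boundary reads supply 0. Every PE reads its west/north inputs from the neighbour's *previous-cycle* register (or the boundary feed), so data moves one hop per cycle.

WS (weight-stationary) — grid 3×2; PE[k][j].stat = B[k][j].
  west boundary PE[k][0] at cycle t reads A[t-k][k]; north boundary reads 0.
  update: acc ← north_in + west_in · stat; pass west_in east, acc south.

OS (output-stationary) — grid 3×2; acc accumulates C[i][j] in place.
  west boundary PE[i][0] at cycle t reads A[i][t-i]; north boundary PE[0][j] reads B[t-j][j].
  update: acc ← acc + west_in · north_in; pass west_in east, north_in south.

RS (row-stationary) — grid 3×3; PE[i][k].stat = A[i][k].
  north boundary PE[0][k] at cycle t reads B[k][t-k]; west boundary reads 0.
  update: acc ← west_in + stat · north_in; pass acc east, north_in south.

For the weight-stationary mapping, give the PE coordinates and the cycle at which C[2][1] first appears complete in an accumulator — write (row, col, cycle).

(row, col, cycle) = (2, 1, 5)

Under WS, C[2][1] lands at PE[2][1]:
  cycle 0: PE[2][1] → acc 0, east 0, south 0
  cycle 1: PE[2][1] → acc 0, east 0, south 0
  cycle 2: PE[2][1] → acc 0, east 0, south 0
  cycle 3: PE[2][1] → acc 79, east 7, south 79
  cycle 4: PE[2][1] → acc 111, east 8, south 111
  cycle 5: PE[2][1] → acc 93, east 6, south 93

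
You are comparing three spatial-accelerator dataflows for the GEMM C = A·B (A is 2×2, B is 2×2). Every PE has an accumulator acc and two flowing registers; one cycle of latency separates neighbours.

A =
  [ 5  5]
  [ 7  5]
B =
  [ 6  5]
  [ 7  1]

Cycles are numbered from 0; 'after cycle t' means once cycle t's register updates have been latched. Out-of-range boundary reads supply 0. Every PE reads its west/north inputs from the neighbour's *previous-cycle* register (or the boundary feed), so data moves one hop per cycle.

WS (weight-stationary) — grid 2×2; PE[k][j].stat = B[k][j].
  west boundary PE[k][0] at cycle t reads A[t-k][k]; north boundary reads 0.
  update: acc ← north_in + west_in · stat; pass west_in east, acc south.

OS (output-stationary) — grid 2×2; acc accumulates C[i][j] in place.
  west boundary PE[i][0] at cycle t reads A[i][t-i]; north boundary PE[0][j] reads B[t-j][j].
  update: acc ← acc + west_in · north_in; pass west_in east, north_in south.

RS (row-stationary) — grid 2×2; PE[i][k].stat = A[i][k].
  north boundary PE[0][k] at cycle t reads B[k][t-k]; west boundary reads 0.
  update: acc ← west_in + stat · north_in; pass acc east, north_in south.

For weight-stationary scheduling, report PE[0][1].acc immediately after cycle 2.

WS on a 2×2 grid — tracing PE[0][1] and its feeders:
  @0  [0,0]  acc 30  |  →5  ↓30
  @0  [0,1]  acc 0  |  →0  ↓0
  @1  [0,0]  acc 42  |  →7  ↓42
  @1  [0,1]  acc 25  |  →5  ↓25
  @2  [0,0]  acc 0  |  →0  ↓0
  @2  [0,1]  acc 35  |  →7  ↓35

PE[0][1].acc = 35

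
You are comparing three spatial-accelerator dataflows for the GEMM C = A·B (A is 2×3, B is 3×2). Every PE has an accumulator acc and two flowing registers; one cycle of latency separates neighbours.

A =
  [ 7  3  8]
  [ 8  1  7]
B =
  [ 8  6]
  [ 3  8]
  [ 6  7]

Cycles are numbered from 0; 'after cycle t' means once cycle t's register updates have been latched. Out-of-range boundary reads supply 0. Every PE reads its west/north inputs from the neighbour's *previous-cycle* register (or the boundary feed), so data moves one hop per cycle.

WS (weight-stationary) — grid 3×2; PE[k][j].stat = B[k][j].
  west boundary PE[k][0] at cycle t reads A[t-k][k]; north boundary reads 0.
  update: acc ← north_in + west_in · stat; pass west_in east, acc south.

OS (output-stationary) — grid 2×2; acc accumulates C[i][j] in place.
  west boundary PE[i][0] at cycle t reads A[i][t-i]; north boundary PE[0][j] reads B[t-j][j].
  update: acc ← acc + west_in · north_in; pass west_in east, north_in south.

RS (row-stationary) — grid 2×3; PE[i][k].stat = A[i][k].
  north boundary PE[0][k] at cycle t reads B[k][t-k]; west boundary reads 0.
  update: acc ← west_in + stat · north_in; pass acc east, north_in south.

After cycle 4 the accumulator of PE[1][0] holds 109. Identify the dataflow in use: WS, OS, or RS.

WS [3×2] PE[1][0] across cycles:
  t=0 PE[1][0]: acc=0 h=0 v=0
  t=1 PE[1][0]: acc=65 h=3 v=65
  t=2 PE[1][0]: acc=67 h=1 v=67
  t=3 PE[1][0]: acc=0 h=0 v=0
  t=4 PE[1][0]: acc=0 h=0 v=0
OS [2×2] PE[1][0] across cycles:
  t=0 PE[1][0]: acc=0 h=0 v=0
  t=1 PE[1][0]: acc=64 h=8 v=8
  t=2 PE[1][0]: acc=67 h=1 v=3
  t=3 PE[1][0]: acc=109 h=7 v=6
  t=4 PE[1][0]: acc=109 h=0 v=0
RS [2×3] PE[1][0] across cycles:
  t=0 PE[1][0]: acc=0 h=0 v=0
  t=1 PE[1][0]: acc=64 h=64 v=8
  t=2 PE[1][0]: acc=48 h=48 v=6
  t=3 PE[1][0]: acc=0 h=0 v=0
  t=4 PE[1][0]: acc=0 h=0 v=0

dataflow = OS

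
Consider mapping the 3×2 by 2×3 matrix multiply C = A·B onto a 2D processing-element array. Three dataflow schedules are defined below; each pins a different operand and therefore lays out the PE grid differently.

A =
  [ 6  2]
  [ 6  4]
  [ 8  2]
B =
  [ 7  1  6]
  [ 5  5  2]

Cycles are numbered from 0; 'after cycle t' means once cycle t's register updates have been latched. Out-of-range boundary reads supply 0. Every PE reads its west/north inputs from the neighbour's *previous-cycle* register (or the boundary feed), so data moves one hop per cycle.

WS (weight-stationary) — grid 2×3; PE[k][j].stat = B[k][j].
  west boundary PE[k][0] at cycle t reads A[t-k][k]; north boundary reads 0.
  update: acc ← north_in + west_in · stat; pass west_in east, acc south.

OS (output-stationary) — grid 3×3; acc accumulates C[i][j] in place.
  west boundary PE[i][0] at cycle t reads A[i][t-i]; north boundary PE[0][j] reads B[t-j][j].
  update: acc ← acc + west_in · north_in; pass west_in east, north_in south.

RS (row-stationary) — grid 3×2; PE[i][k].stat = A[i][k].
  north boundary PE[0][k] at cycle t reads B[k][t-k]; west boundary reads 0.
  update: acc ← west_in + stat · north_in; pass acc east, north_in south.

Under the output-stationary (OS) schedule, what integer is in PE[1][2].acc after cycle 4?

PE[1][2].acc = 44

Tracing OS — 3×3 array, target PE[1][2]:
  t=0 PE[0][2]: acc=0 h=0 v=0
  t=0 PE[1][1]: acc=0 h=0 v=0
  t=0 PE[1][2]: acc=0 h=0 v=0
  t=1 PE[0][2]: acc=0 h=0 v=0
  t=1 PE[1][1]: acc=0 h=0 v=0
  t=1 PE[1][2]: acc=0 h=0 v=0
  t=2 PE[0][2]: acc=36 h=6 v=6
  t=2 PE[1][1]: acc=6 h=6 v=1
  t=2 PE[1][2]: acc=0 h=0 v=0
  t=3 PE[0][2]: acc=40 h=2 v=2
  t=3 PE[1][1]: acc=26 h=4 v=5
  t=3 PE[1][2]: acc=36 h=6 v=6
  t=4 PE[0][2]: acc=40 h=0 v=0
  t=4 PE[1][1]: acc=26 h=0 v=0
  t=4 PE[1][2]: acc=44 h=4 v=2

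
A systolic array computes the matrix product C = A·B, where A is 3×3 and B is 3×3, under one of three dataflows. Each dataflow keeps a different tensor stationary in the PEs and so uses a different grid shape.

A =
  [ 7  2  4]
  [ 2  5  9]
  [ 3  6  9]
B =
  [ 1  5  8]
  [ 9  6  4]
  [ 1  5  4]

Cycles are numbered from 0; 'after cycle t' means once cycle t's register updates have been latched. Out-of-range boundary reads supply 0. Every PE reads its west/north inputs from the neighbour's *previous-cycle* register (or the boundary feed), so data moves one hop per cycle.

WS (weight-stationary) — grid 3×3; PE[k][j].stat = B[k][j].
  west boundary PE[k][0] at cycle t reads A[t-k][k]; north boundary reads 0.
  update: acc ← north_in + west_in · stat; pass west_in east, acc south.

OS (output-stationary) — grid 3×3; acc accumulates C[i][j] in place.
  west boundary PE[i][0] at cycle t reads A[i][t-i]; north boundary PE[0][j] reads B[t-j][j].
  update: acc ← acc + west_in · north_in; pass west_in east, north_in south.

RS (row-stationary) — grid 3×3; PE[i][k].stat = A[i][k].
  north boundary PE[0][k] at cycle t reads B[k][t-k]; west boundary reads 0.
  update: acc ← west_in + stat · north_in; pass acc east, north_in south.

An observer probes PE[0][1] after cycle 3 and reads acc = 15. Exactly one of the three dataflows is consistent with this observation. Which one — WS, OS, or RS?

Under WS (3×3), PE[0][1]:
  cycle 0: PE[0][1] → acc 0, east 0, south 0
  cycle 1: PE[0][1] → acc 35, east 7, south 35
  cycle 2: PE[0][1] → acc 10, east 2, south 10
  cycle 3: PE[0][1] → acc 15, east 3, south 15
Under OS (3×3), PE[0][1]:
  cycle 0: PE[0][1] → acc 0, east 0, south 0
  cycle 1: PE[0][1] → acc 35, east 7, south 5
  cycle 2: PE[0][1] → acc 47, east 2, south 6
  cycle 3: PE[0][1] → acc 67, east 4, south 5
Under RS (3×3), PE[0][1]:
  cycle 0: PE[0][1] → acc 0, east 0, south 0
  cycle 1: PE[0][1] → acc 25, east 25, south 9
  cycle 2: PE[0][1] → acc 47, east 47, south 6
  cycle 3: PE[0][1] → acc 64, east 64, south 4

dataflow = WS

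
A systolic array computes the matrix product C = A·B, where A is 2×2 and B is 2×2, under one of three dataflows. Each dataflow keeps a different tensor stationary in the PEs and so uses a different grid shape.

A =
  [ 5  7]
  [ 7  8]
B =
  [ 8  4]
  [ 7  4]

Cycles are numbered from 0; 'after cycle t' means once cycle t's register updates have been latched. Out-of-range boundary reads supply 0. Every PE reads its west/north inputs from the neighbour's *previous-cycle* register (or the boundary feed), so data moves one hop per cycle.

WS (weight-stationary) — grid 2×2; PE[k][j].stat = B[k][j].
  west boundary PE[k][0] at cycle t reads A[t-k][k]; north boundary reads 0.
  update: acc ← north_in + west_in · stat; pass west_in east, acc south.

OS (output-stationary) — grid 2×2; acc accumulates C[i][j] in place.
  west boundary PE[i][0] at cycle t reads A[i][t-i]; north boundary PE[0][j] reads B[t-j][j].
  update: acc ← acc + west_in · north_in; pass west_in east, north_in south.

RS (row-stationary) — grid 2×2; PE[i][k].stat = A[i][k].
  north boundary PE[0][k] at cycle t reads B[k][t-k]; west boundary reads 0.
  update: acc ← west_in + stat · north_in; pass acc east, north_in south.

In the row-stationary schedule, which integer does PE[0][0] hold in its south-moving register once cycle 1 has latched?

register = 4

RS 2×2: PE[0][0] cycle-by-cycle (with neighbour feeds):
  @0  [0,0]  acc 40  |  →40  ↓8
  @1  [0,0]  acc 20  |  →20  ↓4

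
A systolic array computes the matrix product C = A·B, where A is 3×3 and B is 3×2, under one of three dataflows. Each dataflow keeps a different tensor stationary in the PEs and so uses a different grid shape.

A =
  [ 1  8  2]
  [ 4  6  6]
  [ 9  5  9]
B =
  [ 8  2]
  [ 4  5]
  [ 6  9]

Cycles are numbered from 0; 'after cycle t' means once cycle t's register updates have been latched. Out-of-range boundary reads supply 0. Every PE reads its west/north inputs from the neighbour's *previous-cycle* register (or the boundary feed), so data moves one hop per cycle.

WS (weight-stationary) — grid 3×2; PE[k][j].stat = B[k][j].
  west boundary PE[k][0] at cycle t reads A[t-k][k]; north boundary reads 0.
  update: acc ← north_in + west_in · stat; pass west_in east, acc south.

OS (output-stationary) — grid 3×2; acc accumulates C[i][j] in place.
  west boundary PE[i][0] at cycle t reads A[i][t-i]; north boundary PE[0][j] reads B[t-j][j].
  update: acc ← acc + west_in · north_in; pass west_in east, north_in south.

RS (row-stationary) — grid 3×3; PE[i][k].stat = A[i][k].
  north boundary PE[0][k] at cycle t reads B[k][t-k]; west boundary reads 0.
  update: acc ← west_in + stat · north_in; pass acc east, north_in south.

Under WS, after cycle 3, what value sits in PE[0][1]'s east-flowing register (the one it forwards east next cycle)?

WS (3×2). Following PE[0][1] plus its west/north inputs:
  @0  [0,0]  acc 8  |  →1  ↓8
  @0  [0,1]  acc 0  |  →0  ↓0
  @1  [0,0]  acc 32  |  →4  ↓32
  @1  [0,1]  acc 2  |  →1  ↓2
  @2  [0,0]  acc 72  |  →9  ↓72
  @2  [0,1]  acc 8  |  →4  ↓8
  @3  [0,0]  acc 0  |  →0  ↓0
  @3  [0,1]  acc 18  |  →9  ↓18

register = 9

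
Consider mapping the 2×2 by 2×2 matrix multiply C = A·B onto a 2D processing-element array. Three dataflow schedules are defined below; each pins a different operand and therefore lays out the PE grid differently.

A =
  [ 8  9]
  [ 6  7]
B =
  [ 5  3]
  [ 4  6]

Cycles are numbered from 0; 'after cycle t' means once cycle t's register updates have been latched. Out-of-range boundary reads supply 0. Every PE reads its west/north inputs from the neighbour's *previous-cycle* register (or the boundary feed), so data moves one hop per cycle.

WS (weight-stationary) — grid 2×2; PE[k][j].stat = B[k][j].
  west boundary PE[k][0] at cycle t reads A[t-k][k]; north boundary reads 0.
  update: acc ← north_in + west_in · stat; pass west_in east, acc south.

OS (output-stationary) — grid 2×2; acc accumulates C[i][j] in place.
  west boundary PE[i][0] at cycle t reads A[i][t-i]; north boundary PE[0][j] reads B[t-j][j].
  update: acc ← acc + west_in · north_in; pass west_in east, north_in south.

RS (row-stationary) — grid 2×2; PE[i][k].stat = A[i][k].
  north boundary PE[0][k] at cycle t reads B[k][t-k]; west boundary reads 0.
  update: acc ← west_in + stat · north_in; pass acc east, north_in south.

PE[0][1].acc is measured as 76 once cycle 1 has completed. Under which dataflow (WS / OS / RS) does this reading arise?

dataflow = RS

WS (2×2 grid), PE[0][1]:
  [0] (0,1) acc=0 (h:0 v:0)
  [1] (0,1) acc=24 (h:8 v:24)
OS (2×2 grid), PE[0][1]:
  [0] (0,1) acc=0 (h:0 v:0)
  [1] (0,1) acc=24 (h:8 v:3)
RS (2×2 grid), PE[0][1]:
  [0] (0,1) acc=0 (h:0 v:0)
  [1] (0,1) acc=76 (h:76 v:4)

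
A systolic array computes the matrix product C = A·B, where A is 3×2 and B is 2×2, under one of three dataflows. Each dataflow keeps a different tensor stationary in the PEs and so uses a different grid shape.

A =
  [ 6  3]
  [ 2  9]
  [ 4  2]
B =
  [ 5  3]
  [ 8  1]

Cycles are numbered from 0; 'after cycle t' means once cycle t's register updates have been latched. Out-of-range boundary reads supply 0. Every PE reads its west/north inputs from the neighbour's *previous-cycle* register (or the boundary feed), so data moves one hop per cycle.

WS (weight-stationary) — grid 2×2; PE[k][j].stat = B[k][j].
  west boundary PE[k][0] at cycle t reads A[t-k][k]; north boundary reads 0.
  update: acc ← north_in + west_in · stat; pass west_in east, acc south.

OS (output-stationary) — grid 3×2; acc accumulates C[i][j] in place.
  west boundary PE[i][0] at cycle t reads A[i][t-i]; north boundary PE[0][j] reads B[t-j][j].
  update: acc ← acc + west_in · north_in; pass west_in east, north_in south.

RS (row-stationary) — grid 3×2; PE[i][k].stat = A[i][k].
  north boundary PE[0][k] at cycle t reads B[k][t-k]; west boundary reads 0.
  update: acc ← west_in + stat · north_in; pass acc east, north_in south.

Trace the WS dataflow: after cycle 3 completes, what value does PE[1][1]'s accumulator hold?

PE[1][1].acc = 15

WS 2×2: PE[1][1] cycle-by-cycle (with neighbour feeds):
  t=0 PE[0][1]: acc=0 h=0 v=0
  t=0 PE[1][0]: acc=0 h=0 v=0
  t=0 PE[1][1]: acc=0 h=0 v=0
  t=1 PE[0][1]: acc=18 h=6 v=18
  t=1 PE[1][0]: acc=54 h=3 v=54
  t=1 PE[1][1]: acc=0 h=0 v=0
  t=2 PE[0][1]: acc=6 h=2 v=6
  t=2 PE[1][0]: acc=82 h=9 v=82
  t=2 PE[1][1]: acc=21 h=3 v=21
  t=3 PE[0][1]: acc=12 h=4 v=12
  t=3 PE[1][0]: acc=36 h=2 v=36
  t=3 PE[1][1]: acc=15 h=9 v=15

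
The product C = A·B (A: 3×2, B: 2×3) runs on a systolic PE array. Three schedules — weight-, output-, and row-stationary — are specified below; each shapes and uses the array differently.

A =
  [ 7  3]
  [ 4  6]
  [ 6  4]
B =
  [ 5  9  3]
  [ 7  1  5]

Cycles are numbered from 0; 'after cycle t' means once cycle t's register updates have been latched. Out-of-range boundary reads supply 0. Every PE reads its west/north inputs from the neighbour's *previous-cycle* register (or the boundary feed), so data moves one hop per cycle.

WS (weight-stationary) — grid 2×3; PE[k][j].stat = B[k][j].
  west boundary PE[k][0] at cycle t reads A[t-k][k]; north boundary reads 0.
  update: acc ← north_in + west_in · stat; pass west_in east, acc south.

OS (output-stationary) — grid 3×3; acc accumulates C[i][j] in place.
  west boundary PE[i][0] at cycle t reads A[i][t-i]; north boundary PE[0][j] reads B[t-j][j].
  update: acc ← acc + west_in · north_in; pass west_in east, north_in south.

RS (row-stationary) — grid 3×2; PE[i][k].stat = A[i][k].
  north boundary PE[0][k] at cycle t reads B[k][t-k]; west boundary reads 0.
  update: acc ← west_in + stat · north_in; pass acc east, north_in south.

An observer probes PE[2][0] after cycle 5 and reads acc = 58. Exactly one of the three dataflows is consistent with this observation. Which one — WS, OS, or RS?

dataflow = OS

— WS: 2×3 array has no PE[2][0].
— OS: 3×3; PE[2][0] trace:
  cycle 0: PE[2][0] → acc 0, east 0, south 0
  cycle 1: PE[2][0] → acc 0, east 0, south 0
  cycle 2: PE[2][0] → acc 30, east 6, south 5
  cycle 3: PE[2][0] → acc 58, east 4, south 7
  cycle 4: PE[2][0] → acc 58, east 0, south 0
  cycle 5: PE[2][0] → acc 58, east 0, south 0
— RS: 3×2; PE[2][0] trace:
  cycle 0: PE[2][0] → acc 0, east 0, south 0
  cycle 1: PE[2][0] → acc 0, east 0, south 0
  cycle 2: PE[2][0] → acc 30, east 30, south 5
  cycle 3: PE[2][0] → acc 54, east 54, south 9
  cycle 4: PE[2][0] → acc 18, east 18, south 3
  cycle 5: PE[2][0] → acc 0, east 0, south 0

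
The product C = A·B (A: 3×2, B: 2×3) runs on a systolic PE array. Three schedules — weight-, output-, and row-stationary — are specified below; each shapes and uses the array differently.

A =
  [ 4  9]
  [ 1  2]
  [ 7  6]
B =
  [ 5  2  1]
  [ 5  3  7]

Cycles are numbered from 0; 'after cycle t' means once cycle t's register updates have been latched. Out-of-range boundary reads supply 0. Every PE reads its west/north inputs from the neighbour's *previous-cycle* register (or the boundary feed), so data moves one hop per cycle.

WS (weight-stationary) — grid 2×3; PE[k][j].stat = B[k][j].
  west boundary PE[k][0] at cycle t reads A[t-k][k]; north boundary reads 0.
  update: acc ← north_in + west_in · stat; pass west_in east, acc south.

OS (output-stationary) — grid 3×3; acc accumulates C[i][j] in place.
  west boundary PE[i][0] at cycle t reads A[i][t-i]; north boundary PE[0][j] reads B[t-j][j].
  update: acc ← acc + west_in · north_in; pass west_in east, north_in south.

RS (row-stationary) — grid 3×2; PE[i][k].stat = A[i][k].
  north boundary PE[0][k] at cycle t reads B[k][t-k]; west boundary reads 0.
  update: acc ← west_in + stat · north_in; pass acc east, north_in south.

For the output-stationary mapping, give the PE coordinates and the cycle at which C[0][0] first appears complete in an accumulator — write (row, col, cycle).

Under OS, C[0][0] lands at PE[0][0]:
  step 0 · PE0,0: acc=20; fwd→4 fwd↓5
  step 1 · PE0,0: acc=65; fwd→9 fwd↓5

(row, col, cycle) = (0, 0, 1)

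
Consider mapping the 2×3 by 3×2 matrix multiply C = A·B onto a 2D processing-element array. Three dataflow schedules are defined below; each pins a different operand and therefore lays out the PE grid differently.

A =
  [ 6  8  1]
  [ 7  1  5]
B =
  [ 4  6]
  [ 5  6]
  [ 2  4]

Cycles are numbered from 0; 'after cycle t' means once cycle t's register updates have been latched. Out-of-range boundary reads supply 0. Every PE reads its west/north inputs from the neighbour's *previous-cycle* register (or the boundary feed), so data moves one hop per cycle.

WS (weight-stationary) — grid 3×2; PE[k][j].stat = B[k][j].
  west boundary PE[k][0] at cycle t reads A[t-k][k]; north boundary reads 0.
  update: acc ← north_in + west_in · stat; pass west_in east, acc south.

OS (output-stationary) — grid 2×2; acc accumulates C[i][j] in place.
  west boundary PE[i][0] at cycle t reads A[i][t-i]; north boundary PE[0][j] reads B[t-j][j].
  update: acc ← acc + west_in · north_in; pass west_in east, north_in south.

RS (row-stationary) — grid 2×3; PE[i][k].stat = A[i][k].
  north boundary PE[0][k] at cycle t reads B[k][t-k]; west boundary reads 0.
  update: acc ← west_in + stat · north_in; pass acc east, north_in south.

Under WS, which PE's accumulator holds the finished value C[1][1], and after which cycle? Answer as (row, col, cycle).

(row, col, cycle) = (2, 1, 4)

Under WS, C[1][1] lands at PE[2][1]:
  after 0 — PE[2][1] acc=0, pass-E 0, pass-S 0
  after 1 — PE[2][1] acc=0, pass-E 0, pass-S 0
  after 2 — PE[2][1] acc=0, pass-E 0, pass-S 0
  after 3 — PE[2][1] acc=88, pass-E 1, pass-S 88
  after 4 — PE[2][1] acc=68, pass-E 5, pass-S 68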